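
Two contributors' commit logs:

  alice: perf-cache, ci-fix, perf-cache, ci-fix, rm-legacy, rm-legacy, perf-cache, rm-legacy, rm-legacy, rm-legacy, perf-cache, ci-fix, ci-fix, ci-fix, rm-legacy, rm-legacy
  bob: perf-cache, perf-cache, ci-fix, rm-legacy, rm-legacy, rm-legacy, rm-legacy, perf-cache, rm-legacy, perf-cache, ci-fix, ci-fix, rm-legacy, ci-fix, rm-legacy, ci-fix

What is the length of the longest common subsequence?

Pick perf-cache at alice[1]=bob[1]; then perf-cache at alice[3]=bob[2]; then ci-fix at alice[4]=bob[3]; then rm-legacy at alice[5]=bob[4]; then rm-legacy at alice[6]=bob[5]; then rm-legacy at alice[8]=bob[6]; then rm-legacy at alice[9]=bob[7]; then rm-legacy at alice[10]=bob[9]; then perf-cache at alice[11]=bob[10]; then ci-fix at alice[12]=bob[11]; then ci-fix at alice[13]=bob[12]; then ci-fix at alice[14]=bob[14]; then rm-legacy at alice[15]=bob[15]; all 13 commits appear in both, in order. dp[16][16] = 13 confirms this is the maximum.

13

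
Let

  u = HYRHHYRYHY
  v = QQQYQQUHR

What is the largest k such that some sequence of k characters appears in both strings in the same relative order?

One common subsequence of length 3: Y (u #2, v #4); then H (u #5, v #8); then R (u #7, v #9). dp[10][9] = 3 confirms this is the maximum.

3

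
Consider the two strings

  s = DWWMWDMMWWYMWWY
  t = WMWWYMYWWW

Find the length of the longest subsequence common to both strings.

One common subsequence of length 8: W [5,1], then M [8,2], then W [9,3], then W [10,4], then Y [11,5], then M [12,6], then W [13,9], then W [14,10], and the DP table's final entry dp[15][10] is also 8, so no common subsequence is longer.

8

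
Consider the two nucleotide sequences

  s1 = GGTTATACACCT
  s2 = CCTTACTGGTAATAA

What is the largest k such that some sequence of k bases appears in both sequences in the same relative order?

Match G at s1[1]=s2[8] → G at s1[2]=s2[9] → T at s1[3]=s2[10] → A at s1[5]=s2[12] → T at s1[6]=s2[13] → A at s1[7]=s2[14] → A at s1[9]=s2[15] — 7 bases in the same relative order in both, and the DP table's final entry dp[12][15] is also 7, so no common subsequence is longer.

7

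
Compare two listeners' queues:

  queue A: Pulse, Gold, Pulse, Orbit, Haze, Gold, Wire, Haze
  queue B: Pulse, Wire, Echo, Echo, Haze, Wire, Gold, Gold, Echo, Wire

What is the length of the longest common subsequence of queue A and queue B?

One common subsequence of length 4: Pulse [1,1], Gold [2,7], Gold [6,8], Wire [7,10]. dp[8][10] = 4 confirms this is the maximum.

4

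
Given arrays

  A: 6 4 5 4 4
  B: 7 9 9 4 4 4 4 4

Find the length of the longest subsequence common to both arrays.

Let dp[i][j] be the LCS length of the first i values of A and the first j values of B. dp[i][j] = dp[i-1][j-1]+1 when the i-th and j-th values match, else max(dp[i-1][j], dp[i][j-1]).
    ·  7  9  9  4  4  4  4  4
 ·  0  0  0  0  0  0  0  0  0
 6  0  0  0  0  0  0  0  0  0
 4  0  0  0  0  1  1  1  1  1
 5  0  0  0  0  1  1  1  1  1
 4  0  0  0  0  1  2  2  2  2
 4  0  0  0  0  1  2  3  3  3
dp[5][8] = 3. One LCS (by backtracking along matches): 4, 4, 4.

3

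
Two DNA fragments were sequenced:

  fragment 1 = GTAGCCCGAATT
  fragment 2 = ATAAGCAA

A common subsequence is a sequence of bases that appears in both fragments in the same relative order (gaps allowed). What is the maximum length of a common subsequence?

One common subsequence of length 6: T [2,2], then A [3,4], then G [4,5], then C [7,6], then A [9,7], then A [10,8]. Since dp[12][8] = 6, nothing longer is possible.

6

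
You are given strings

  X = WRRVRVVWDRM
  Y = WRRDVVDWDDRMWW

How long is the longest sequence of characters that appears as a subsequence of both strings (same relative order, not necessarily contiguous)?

9

Taking W at X[1]=Y[1] → R at X[2]=Y[2] → R at X[3]=Y[3] → V at X[4]=Y[5] → V at X[6]=Y[6] → W at X[8]=Y[8] → D at X[9]=Y[10] → R at X[10]=Y[11] → M at X[11]=Y[12] gives a common subsequence of length 9. dp[11][14] = 9 confirms this is the maximum.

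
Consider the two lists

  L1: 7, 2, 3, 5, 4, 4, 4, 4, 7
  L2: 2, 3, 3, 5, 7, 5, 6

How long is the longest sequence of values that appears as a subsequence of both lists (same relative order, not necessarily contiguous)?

Taking 2 (L1 #2, L2 #1); then 3 (L1 #3, L2 #3); then 5 (L1 #4, L2 #4); then 7 (L1 #9, L2 #5) gives a common subsequence of length 4, and the DP table's final entry dp[9][7] is also 4, so no common subsequence is longer.

4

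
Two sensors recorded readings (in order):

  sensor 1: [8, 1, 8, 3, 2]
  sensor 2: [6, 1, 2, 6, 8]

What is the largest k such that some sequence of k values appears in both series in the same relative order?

2

Let dp[i][j] be the LCS length of the first i values of sensor 1 and the first j values of sensor 2. dp[i][j] = dp[i-1][j-1]+1 when the i-th and j-th values match, else max(dp[i-1][j], dp[i][j-1]).
    ·  6  1  2  6  8
 ·  0  0  0  0  0  0
 8  0  0  0  0  0  1
 1  0  0  1  1  1  1
 8  0  0  1  1  1  2
 3  0  0  1  1  1  2
 2  0  0  1  2  2  2
dp[5][5] = 2. One LCS (by backtracking along matches): 1, 8.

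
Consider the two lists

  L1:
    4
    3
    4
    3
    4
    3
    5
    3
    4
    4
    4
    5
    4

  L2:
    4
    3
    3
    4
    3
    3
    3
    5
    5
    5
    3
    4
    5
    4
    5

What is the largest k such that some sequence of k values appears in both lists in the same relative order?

Taking 4 (L1 #1, L2 #1) → 3 (L1 #2, L2 #3) → 4 (L1 #3, L2 #4) → 3 (L1 #4, L2 #6) → 3 (L1 #6, L2 #7) → 5 (L1 #7, L2 #10) → 3 (L1 #8, L2 #11) → 4 (L1 #9, L2 #12) → 4 (L1 #11, L2 #14) → 5 (L1 #12, L2 #15) gives a common subsequence of length 10. dp[13][15] = 10 confirms this is the maximum.

10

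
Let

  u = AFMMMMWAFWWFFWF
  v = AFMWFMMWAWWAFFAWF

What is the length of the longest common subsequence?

Match A [1,1]; then F [2,2]; then M [3,3]; then M [5,6]; then M [6,7]; then W [7,8]; then A [8,9]; then W [10,10]; then W [11,11]; then F [12,13]; then F [13,14]; then W [14,16]; then F [15,17] — 13 characters in the same relative order in both. dp[15][17] = 13 confirms this is the maximum.

13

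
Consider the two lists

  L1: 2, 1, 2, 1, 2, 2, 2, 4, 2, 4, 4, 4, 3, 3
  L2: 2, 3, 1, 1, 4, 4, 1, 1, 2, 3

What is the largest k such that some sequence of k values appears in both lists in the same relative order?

Match 2 (L1 #1, L2 #1); then 1 (L1 #2, L2 #3); then 1 (L1 #4, L2 #4); then 4 (L1 #8, L2 #6); then 2 (L1 #9, L2 #9); then 3 (L1 #14, L2 #10) — 6 values in the same relative order in both, and the DP table's final entry dp[14][10] is also 6, so no common subsequence is longer.

6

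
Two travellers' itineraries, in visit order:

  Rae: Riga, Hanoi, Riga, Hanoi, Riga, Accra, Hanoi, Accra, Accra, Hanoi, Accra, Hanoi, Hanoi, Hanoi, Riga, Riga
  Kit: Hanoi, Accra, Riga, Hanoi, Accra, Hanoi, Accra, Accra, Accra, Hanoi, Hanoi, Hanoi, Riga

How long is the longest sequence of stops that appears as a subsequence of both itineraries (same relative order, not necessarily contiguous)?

12

One common subsequence of length 12: Hanoi (Rae #2, Kit #1), then Riga (Rae #3, Kit #3), then Hanoi (Rae #4, Kit #4), then Accra (Rae #6, Kit #5), then Hanoi (Rae #7, Kit #6), then Accra (Rae #8, Kit #7), then Accra (Rae #9, Kit #8), then Accra (Rae #11, Kit #9), then Hanoi (Rae #12, Kit #10), then Hanoi (Rae #13, Kit #11), then Hanoi (Rae #14, Kit #12), then Riga (Rae #16, Kit #13). The LCS DP gives dp[16][13] = 12, so this is optimal.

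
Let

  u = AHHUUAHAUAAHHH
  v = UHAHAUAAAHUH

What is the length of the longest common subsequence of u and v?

9

One common subsequence of length 9: H (u #3, v #2) → A (u #6, v #3) → H (u #7, v #4) → A (u #8, v #5) → U (u #9, v #6) → A (u #10, v #8) → A (u #11, v #9) → H (u #12, v #10) → H (u #14, v #12), and the DP table's final entry dp[14][12] is also 9, so no common subsequence is longer.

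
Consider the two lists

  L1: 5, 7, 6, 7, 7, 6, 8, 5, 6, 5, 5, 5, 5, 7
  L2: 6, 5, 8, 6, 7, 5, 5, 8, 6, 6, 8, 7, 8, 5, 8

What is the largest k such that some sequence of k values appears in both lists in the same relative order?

6

Pick 5 at L1[1]=L2[2], then 7 at L1[2]=L2[5], then 6 at L1[3]=L2[10], then 7 at L1[5]=L2[12], then 8 at L1[7]=L2[13], then 5 at L1[8]=L2[14]; all 6 values appear in both, in order. dp[14][15] = 6 confirms this is the maximum.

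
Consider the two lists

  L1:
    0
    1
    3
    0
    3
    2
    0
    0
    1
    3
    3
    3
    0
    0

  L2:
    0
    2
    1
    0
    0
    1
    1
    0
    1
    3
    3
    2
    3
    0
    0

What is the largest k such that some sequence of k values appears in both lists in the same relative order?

Pick 0 [1,1] → 1 [2,3] → 0 [4,4] → 0 [7,5] → 0 [8,8] → 1 [9,9] → 3 [10,10] → 3 [11,11] → 3 [12,13] → 0 [13,14] → 0 [14,15]; all 11 values appear in both, in order. The LCS DP gives dp[14][15] = 11, so this is optimal.

11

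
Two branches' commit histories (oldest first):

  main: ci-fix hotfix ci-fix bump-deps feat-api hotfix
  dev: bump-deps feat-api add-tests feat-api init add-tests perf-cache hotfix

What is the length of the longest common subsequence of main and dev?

3

One common subsequence of length 3: bump-deps (main #4, dev #1), then feat-api (main #5, dev #4), then hotfix (main #6, dev #8). Since dp[6][8] = 3, nothing longer is possible.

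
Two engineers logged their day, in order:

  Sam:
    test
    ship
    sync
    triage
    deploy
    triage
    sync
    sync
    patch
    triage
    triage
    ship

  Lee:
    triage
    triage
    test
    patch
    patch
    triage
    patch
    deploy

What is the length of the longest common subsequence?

Taking triage [4,1], then triage [6,2], then patch [9,5], then triage [10,6] gives a common subsequence of length 4. dp[12][8] = 4 confirms this is the maximum.

4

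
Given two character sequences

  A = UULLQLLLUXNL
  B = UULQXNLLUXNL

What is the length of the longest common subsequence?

10

Let dp[i][j] be the LCS length of the first i characters of A and the first j characters of B. dp[i][j] = dp[i-1][j-1]+1 when the i-th and j-th characters match, else max(dp[i-1][j], dp[i][j-1]).
    ·  U  U  L  Q  X  N  L  L  U  X  N  L
 ·  0  0  0  0  0  0  0  0  0  0  0  0  0
 U  0  1  1  1  1  1  1  1  1  1  1  1  1
 U  0  1  2  2  2  2  2  2  2  2  2  2  2
 L  0  1  2  3  3  3  3  3  3  3  3  3  3
 L  0  1  2  3  3  3  3  4  4  4  4  4  4
 Q  0  1  2  3  4  4  4  4  4  4  4  4  4
 L  0  1  2  3  4  4  4  5  5  5  5  5  5
 L  0  1  2  3  4  4  4  5  6  6  6  6  6
 L  0  1  2  3  4  4  4  5  6  6  6  6  7
 U  0  1  2  3  4  4  4  5  6  7  7  7  7
 X  0  1  2  3  4  5  5  5  6  7  8  8  8
 N  0  1  2  3  4  5  6  6  6  7  8  9  9
 L  0  1  2  3  4  5  6  7  7  7  8  9 10
dp[12][12] = 10. One LCS (by backtracking along matches): UULQLLUXNL.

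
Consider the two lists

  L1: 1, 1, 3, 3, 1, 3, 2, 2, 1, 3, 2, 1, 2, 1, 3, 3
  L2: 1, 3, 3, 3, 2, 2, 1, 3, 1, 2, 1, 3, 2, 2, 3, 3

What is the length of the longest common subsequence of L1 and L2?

One common subsequence of length 13: 1 [2,1] → 3 [3,2] → 3 [4,3] → 3 [6,4] → 2 [7,5] → 2 [8,6] → 1 [9,7] → 3 [10,8] → 2 [11,10] → 1 [12,11] → 2 [13,14] → 3 [15,15] → 3 [16,16], and the DP table's final entry dp[16][16] is also 13, so no common subsequence is longer.

13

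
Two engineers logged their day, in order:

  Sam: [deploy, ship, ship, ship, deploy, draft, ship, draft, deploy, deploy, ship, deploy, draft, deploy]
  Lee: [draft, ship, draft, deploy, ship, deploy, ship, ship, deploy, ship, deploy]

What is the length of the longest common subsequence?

One common subsequence of length 8: draft (Sam #6, Lee #1) → ship (Sam #7, Lee #2) → draft (Sam #8, Lee #3) → deploy (Sam #9, Lee #4) → deploy (Sam #10, Lee #6) → ship (Sam #11, Lee #8) → deploy (Sam #12, Lee #9) → deploy (Sam #14, Lee #11), and the DP table's final entry dp[14][11] is also 8, so no common subsequence is longer.

8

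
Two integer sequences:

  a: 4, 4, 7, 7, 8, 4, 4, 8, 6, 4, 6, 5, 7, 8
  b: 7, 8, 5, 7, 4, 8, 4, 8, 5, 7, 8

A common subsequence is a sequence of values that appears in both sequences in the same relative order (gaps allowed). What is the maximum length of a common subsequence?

8

Match 7 at a[3]=b[1], 7 at a[4]=b[4], 8 at a[5]=b[6], 4 at a[7]=b[7], 8 at a[8]=b[8], 5 at a[12]=b[9], 7 at a[13]=b[10], 8 at a[14]=b[11] — 8 values in the same relative order in both. dp[14][11] = 8 confirms this is the maximum.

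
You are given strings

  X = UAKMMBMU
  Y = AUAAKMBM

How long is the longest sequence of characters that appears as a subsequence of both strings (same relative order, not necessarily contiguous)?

One common subsequence of length 6: U [1,2], then A [2,4], then K [3,5], then M [5,6], then B [6,7], then M [7,8]. The LCS DP gives dp[8][8] = 6, so this is optimal.

6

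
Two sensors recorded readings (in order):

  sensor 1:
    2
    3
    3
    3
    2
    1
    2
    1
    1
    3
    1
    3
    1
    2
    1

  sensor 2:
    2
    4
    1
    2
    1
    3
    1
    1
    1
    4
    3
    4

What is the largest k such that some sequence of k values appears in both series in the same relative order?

Match 2 [1,1], then 1 [6,3], then 2 [7,4], then 1 [9,5], then 3 [10,6], then 1 [11,7], then 1 [13,8], then 1 [15,9] — 8 values in the same relative order in both, and the DP table's final entry dp[15][12] is also 8, so no common subsequence is longer.

8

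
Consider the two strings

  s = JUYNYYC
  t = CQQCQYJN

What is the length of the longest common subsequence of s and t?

Let dp[i][j] be the LCS length of the first i characters of s and the first j characters of t. dp[i][j] = dp[i-1][j-1]+1 when the i-th and j-th characters match, else max(dp[i-1][j], dp[i][j-1]).
    ·  C  Q  Q  C  Q  Y  J  N
 ·  0  0  0  0  0  0  0  0  0
 J  0  0  0  0  0  0  0  1  1
 U  0  0  0  0  0  0  0  1  1
 Y  0  0  0  0  0  0  1  1  1
 N  0  0  0  0  0  0  1  1  2
 Y  0  0  0  0  0  0  1  1  2
 Y  0  0  0  0  0  0  1  1  2
 C  0  1  1  1  1  1  1  1  2
dp[7][8] = 2. One LCS (by backtracking along matches): JN.

2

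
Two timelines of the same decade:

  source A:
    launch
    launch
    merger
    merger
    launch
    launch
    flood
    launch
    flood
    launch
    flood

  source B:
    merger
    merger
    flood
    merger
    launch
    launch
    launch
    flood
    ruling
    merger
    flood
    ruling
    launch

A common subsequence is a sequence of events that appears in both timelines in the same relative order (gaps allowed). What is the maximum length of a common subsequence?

7

One common subsequence of length 7: merger [3,2] → merger [4,4] → launch [5,6] → launch [6,7] → flood [7,8] → flood [9,11] → launch [10,13], and the DP table's final entry dp[11][13] is also 7, so no common subsequence is longer.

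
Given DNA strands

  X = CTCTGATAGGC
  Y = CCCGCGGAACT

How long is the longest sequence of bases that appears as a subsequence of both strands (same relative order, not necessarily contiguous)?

Let dp[i][j] be the LCS length of the first i bases of X and the first j bases of Y. dp[i][j] = dp[i-1][j-1]+1 when the i-th and j-th bases match, else max(dp[i-1][j], dp[i][j-1]).
    ·  C  C  C  G  C  G  G  A  A  C  T
 ·  0  0  0  0  0  0  0  0  0  0  0  0
 C  0  1  1  1  1  1  1  1  1  1  1  1
 T  0  1  1  1  1  1  1  1  1  1  1  2
 C  0  1  2  2  2  2  2  2  2  2  2  2
 T  0  1  2  2  2  2  2  2  2  2  2  3
 G  0  1  2  2  3  3  3  3  3  3  3  3
 A  0  1  2  2  3  3  3  3  4  4  4  4
 T  0  1  2  2  3  3  3  3  4  4  4  5
 A  0  1  2  2  3  3  3  3  4  5  5  5
 G  0  1  2  2  3  3  4  4  4  5  5  5
 G  0  1  2  2  3  3  4  5  5  5  5  5
 C  0  1  2  3  3  4  4  5  5  5  6  6
dp[11][11] = 6. One LCS (by backtracking along matches): CCGAAC.

6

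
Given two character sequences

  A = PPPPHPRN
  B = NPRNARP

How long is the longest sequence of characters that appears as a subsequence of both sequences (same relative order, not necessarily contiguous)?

Taking P (A #6, B #2) → R (A #7, B #3) → N (A #8, B #4) gives a common subsequence of length 3. Since dp[8][7] = 3, nothing longer is possible.

3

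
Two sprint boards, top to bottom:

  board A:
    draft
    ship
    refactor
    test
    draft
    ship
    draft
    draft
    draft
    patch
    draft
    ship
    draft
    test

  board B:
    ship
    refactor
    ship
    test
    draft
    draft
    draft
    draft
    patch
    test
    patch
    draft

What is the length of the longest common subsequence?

One common subsequence of length 9: ship at board A[2]=board B[1], refactor at board A[3]=board B[2], test at board A[4]=board B[4], draft at board A[5]=board B[5], draft at board A[7]=board B[6], draft at board A[8]=board B[7], draft at board A[9]=board B[8], patch at board A[10]=board B[11], draft at board A[13]=board B[12], and the DP table's final entry dp[14][12] is also 9, so no common subsequence is longer.

9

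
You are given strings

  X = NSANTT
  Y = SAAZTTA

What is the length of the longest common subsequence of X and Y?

Let dp[i][j] be the LCS length of the first i characters of X and the first j characters of Y. dp[i][j] = dp[i-1][j-1]+1 when the i-th and j-th characters match, else max(dp[i-1][j], dp[i][j-1]).
    ·  S  A  A  Z  T  T  A
 ·  0  0  0  0  0  0  0  0
 N  0  0  0  0  0  0  0  0
 S  0  1  1  1  1  1  1  1
 A  0  1  2  2  2  2  2  2
 N  0  1  2  2  2  2  2  2
 T  0  1  2  2  2  3  3  3
 T  0  1  2  2  2  3  4  4
dp[6][7] = 4. One LCS (by backtracking along matches): SATT.

4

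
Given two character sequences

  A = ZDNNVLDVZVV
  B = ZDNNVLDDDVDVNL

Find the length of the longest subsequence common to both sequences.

9

Taking Z [1,1], D [2,2], N [3,3], N [4,4], V [5,5], L [6,6], D [7,9], V [8,10], V [10,12] gives a common subsequence of length 9. Since dp[11][14] = 9, nothing longer is possible.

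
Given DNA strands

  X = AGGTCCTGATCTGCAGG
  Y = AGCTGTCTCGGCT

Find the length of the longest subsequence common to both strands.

11

Match A (X #1, Y #1) → G (X #3, Y #2) → C (X #6, Y #3) → T (X #7, Y #4) → G (X #8, Y #5) → T (X #10, Y #6) → C (X #11, Y #7) → T (X #12, Y #8) → C (X #14, Y #9) → G (X #16, Y #10) → G (X #17, Y #11) — 11 bases in the same relative order in both. The LCS DP gives dp[17][13] = 11, so this is optimal.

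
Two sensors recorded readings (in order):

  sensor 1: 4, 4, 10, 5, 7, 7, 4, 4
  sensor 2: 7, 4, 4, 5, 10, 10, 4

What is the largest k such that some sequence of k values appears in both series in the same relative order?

4

Let dp[i][j] be the LCS length of the first i values of sensor 1 and the first j values of sensor 2. dp[i][j] = dp[i-1][j-1]+1 when the i-th and j-th values match, else max(dp[i-1][j], dp[i][j-1]).
    ·  7  4  4  5 10 10  4
 ·  0  0  0  0  0  0  0  0
 4  0  0  1  1  1  1  1  1
 4  0  0  1  2  2  2  2  2
10  0  0  1  2  2  3  3  3
 5  0  0  1  2  3  3  3  3
 7  0  1  1  2  3  3  3  3
 7  0  1  1  2  3  3  3  3
 4  0  1  2  2  3  3  3  4
 4  0  1  2  3  3  3  3  4
dp[8][7] = 4. One LCS (by backtracking along matches): 4, 4, 10, 4.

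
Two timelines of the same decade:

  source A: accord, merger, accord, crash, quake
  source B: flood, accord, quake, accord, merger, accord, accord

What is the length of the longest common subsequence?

3

Match accord [1,4] → merger [2,5] → accord [3,7] — 3 events in the same relative order in both. Since dp[5][7] = 3, nothing longer is possible.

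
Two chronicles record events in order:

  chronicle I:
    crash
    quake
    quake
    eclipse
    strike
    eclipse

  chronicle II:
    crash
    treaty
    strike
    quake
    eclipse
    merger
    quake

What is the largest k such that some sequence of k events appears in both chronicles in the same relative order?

One common subsequence of length 3: crash [1,1]; then quake [2,4]; then quake [3,7], and the DP table's final entry dp[6][7] is also 3, so no common subsequence is longer.

3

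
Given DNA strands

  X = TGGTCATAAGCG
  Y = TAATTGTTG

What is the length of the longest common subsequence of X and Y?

One common subsequence of length 5: T [1,5], G [3,6], T [4,7], T [7,8], G [12,9]. Since dp[12][9] = 5, nothing longer is possible.

5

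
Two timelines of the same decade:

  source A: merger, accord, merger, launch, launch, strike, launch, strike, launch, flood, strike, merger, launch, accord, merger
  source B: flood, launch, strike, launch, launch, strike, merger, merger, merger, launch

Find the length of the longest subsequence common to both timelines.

Pick launch (source A #5, source B #2); then strike (source A #6, source B #3); then launch (source A #7, source B #4); then launch (source A #9, source B #5); then strike (source A #11, source B #6); then merger (source A #12, source B #9); then launch (source A #13, source B #10); all 7 events appear in both, in order. The LCS DP gives dp[15][10] = 7, so this is optimal.

7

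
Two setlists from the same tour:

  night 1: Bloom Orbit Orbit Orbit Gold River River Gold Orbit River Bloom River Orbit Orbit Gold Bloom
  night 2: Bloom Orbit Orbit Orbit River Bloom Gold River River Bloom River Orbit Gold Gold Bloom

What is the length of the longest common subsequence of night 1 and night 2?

Match Bloom at night 1[1]=night 2[1], then Orbit at night 1[2]=night 2[2], then Orbit at night 1[3]=night 2[3], then Orbit at night 1[4]=night 2[4], then Gold at night 1[5]=night 2[7], then River at night 1[7]=night 2[8], then River at night 1[10]=night 2[9], then Bloom at night 1[11]=night 2[10], then River at night 1[12]=night 2[11], then Orbit at night 1[13]=night 2[12], then Gold at night 1[15]=night 2[14], then Bloom at night 1[16]=night 2[15] — 12 songs in the same relative order in both. dp[16][15] = 12 confirms this is the maximum.

12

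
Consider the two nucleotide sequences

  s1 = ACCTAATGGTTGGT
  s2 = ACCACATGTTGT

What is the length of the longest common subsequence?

11

Match A at s1[1]=s2[1], then C at s1[2]=s2[2], then C at s1[3]=s2[3], then A at s1[5]=s2[4], then A at s1[6]=s2[6], then T at s1[7]=s2[7], then G at s1[9]=s2[8], then T at s1[10]=s2[9], then T at s1[11]=s2[10], then G at s1[13]=s2[11], then T at s1[14]=s2[12] — 11 bases in the same relative order in both. The LCS DP gives dp[14][12] = 11, so this is optimal.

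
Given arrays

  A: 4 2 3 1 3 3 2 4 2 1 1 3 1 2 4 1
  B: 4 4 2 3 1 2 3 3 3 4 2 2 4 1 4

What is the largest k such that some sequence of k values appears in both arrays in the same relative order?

11

Taking 4 [1,2], then 2 [2,3], then 3 [3,4], then 1 [4,5], then 3 [5,8], then 3 [6,9], then 4 [8,10], then 2 [9,11], then 2 [14,12], then 4 [15,13], then 1 [16,14] gives a common subsequence of length 11. Since dp[16][15] = 11, nothing longer is possible.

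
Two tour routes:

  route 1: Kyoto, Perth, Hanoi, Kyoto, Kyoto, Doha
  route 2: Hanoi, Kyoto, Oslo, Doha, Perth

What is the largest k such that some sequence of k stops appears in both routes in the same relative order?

3

Match Hanoi at route 1[3]=route 2[1], then Kyoto at route 1[4]=route 2[2], then Doha at route 1[6]=route 2[4] — 3 stops in the same relative order in both. dp[6][5] = 3 confirms this is the maximum.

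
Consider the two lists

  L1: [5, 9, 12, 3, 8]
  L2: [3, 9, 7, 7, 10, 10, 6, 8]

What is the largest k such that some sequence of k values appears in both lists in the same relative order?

One common subsequence of length 2: 9 (L1 #2, L2 #2), 8 (L1 #5, L2 #8). dp[5][8] = 2 confirms this is the maximum.

2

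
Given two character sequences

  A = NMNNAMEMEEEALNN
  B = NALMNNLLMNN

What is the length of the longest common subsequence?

Taking N at A[1]=B[1] → M at A[2]=B[4] → N at A[3]=B[5] → N at A[4]=B[6] → M at A[8]=B[9] → N at A[14]=B[10] → N at A[15]=B[11] gives a common subsequence of length 7. The LCS DP gives dp[15][11] = 7, so this is optimal.

7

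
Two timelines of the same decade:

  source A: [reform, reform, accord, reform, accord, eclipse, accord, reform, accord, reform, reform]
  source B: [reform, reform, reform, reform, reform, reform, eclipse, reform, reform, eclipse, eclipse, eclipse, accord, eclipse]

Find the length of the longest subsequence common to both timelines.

6

Pick reform [1,4] → reform [2,5] → reform [4,6] → eclipse [6,7] → reform [8,9] → accord [9,13]; all 6 events appear in both, in order, and the DP table's final entry dp[11][14] is also 6, so no common subsequence is longer.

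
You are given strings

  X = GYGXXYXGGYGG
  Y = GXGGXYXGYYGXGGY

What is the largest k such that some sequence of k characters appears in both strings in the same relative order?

Match G (X #1, Y #3); then G (X #3, Y #4); then X (X #4, Y #5); then X (X #5, Y #7); then Y (X #6, Y #10); then X (X #7, Y #12); then G (X #8, Y #13); then G (X #9, Y #14); then Y (X #10, Y #15) — 9 characters in the same relative order in both, and the DP table's final entry dp[12][15] is also 9, so no common subsequence is longer.

9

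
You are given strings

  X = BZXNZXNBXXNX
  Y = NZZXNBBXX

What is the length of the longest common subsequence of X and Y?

One common subsequence of length 7: Z (X #2, Y #2), then Z (X #5, Y #3), then X (X #6, Y #4), then N (X #7, Y #5), then B (X #8, Y #7), then X (X #10, Y #8), then X (X #12, Y #9). Since dp[12][9] = 7, nothing longer is possible.

7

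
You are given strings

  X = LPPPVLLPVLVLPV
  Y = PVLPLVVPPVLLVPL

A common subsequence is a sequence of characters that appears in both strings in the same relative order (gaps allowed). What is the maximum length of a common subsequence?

9

One common subsequence of length 9: L at X[1]=Y[3], P at X[2]=Y[4], P at X[3]=Y[8], P at X[4]=Y[9], V at X[5]=Y[10], L at X[6]=Y[11], L at X[7]=Y[12], P at X[8]=Y[14], L at X[12]=Y[15], and the DP table's final entry dp[14][15] is also 9, so no common subsequence is longer.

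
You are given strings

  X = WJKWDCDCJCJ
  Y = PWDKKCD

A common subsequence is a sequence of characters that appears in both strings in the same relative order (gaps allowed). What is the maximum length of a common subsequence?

4

Match W at X[1]=Y[2], K at X[3]=Y[5], C at X[6]=Y[6], D at X[7]=Y[7] — 4 characters in the same relative order in both. The LCS DP gives dp[11][7] = 4, so this is optimal.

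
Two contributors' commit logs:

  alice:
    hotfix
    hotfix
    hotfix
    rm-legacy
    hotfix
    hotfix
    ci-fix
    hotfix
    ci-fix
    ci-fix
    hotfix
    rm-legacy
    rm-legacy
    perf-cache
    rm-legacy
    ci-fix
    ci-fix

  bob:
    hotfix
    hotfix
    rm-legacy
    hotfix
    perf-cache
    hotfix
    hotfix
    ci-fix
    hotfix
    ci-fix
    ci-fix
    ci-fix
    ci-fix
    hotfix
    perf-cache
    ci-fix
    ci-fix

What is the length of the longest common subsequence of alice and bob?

13

Taking hotfix [1,1]; then hotfix [2,2]; then hotfix [3,4]; then hotfix [5,6]; then hotfix [6,7]; then ci-fix [7,8]; then hotfix [8,9]; then ci-fix [9,12]; then ci-fix [10,13]; then hotfix [11,14]; then perf-cache [14,15]; then ci-fix [16,16]; then ci-fix [17,17] gives a common subsequence of length 13. dp[17][17] = 13 confirms this is the maximum.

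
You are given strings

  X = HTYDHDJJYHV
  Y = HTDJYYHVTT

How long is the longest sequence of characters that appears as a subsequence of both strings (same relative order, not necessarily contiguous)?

7

Let dp[i][j] be the LCS length of the first i characters of X and the first j characters of Y. dp[i][j] = dp[i-1][j-1]+1 when the i-th and j-th characters match, else max(dp[i-1][j], dp[i][j-1]).
    ·  H  T  D  J  Y  Y  H  V  T  T
 ·  0  0  0  0  0  0  0  0  0  0  0
 H  0  1  1  1  1  1  1  1  1  1  1
 T  0  1  2  2  2  2  2  2  2  2  2
 Y  0  1  2  2  2  3  3  3  3  3  3
 D  0  1  2  3  3  3  3  3  3  3  3
 H  0  1  2  3  3  3  3  4  4  4  4
 D  0  1  2  3  3  3  3  4  4  4  4
 J  0  1  2  3  4  4  4  4  4  4  4
 J  0  1  2  3  4  4  4  4  4  4  4
 Y  0  1  2  3  4  5  5  5  5  5  5
 H  0  1  2  3  4  5  5  6  6  6  6
 V  0  1  2  3  4  5  5  6  7  7  7
dp[11][10] = 7. One LCS (by backtracking along matches): HTDJYHV.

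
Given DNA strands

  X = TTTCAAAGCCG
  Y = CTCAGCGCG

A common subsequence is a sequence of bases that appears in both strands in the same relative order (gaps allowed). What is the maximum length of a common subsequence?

7

Let dp[i][j] be the LCS length of the first i bases of X and the first j bases of Y. dp[i][j] = dp[i-1][j-1]+1 when the i-th and j-th bases match, else max(dp[i-1][j], dp[i][j-1]).
    ·  C  T  C  A  G  C  G  C  G
 ·  0  0  0  0  0  0  0  0  0  0
 T  0  0  1  1  1  1  1  1  1  1
 T  0  0  1  1  1  1  1  1  1  1
 T  0  0  1  1  1  1  1  1  1  1
 C  0  1  1  2  2  2  2  2  2  2
 A  0  1  1  2  3  3  3  3  3  3
 A  0  1  1  2  3  3  3  3  3  3
 A  0  1  1  2  3  3  3  3  3  3
 G  0  1  1  2  3  4  4  4  4  4
 C  0  1  1  2  3  4  5  5  5  5
 C  0  1  1  2  3  4  5  5  6  6
 G  0  1  1  2  3  4  5  6  6  7
dp[11][9] = 7. One LCS (by backtracking along matches): TCAGCCG.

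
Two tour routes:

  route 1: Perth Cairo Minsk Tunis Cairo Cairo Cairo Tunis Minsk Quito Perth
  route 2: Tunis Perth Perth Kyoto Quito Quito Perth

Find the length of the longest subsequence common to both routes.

Match Perth [1,3], then Quito [10,6], then Perth [11,7] — 3 stops in the same relative order in both. Since dp[11][7] = 3, nothing longer is possible.

3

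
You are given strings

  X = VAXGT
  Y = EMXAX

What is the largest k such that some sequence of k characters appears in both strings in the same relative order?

2

Let dp[i][j] be the LCS length of the first i characters of X and the first j characters of Y. dp[i][j] = dp[i-1][j-1]+1 when the i-th and j-th characters match, else max(dp[i-1][j], dp[i][j-1]).
    ·  E  M  X  A  X
 ·  0  0  0  0  0  0
 V  0  0  0  0  0  0
 A  0  0  0  0  1  1
 X  0  0  0  1  1  2
 G  0  0  0  1  1  2
 T  0  0  0  1  1  2
dp[5][5] = 2. One LCS (by backtracking along matches): AX.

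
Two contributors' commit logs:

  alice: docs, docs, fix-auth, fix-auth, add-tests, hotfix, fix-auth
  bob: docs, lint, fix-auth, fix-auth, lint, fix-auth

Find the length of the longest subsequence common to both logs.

4

Taking docs [1,1]; then fix-auth [3,3]; then fix-auth [4,4]; then fix-auth [7,6] gives a common subsequence of length 4, and the DP table's final entry dp[7][6] is also 4, so no common subsequence is longer.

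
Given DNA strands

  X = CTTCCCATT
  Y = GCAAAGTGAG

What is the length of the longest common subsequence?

3

Pick C at X[1]=Y[2], then T at X[2]=Y[7], then A at X[7]=Y[9]; all 3 bases appear in both, in order. The LCS DP gives dp[9][10] = 3, so this is optimal.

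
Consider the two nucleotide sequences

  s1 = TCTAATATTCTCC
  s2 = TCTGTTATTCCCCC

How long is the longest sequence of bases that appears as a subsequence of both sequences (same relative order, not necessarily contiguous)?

10

Taking T (s1 #1, s2 #1); then C (s1 #2, s2 #2); then T (s1 #3, s2 #5); then T (s1 #6, s2 #6); then A (s1 #7, s2 #7); then T (s1 #8, s2 #8); then T (s1 #9, s2 #9); then C (s1 #10, s2 #12); then C (s1 #12, s2 #13); then C (s1 #13, s2 #14) gives a common subsequence of length 10. Since dp[13][14] = 10, nothing longer is possible.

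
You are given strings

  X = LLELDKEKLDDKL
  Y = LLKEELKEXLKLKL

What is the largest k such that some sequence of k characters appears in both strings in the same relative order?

Match L at X[1]=Y[1] → L at X[2]=Y[2] → E at X[3]=Y[5] → L at X[4]=Y[6] → K at X[6]=Y[7] → E at X[7]=Y[8] → K at X[8]=Y[11] → L at X[9]=Y[12] → K at X[12]=Y[13] → L at X[13]=Y[14] — 10 characters in the same relative order in both. The LCS DP gives dp[13][14] = 10, so this is optimal.

10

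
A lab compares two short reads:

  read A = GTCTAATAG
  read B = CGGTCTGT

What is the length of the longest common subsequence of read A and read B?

5

Let dp[i][j] be the LCS length of the first i bases of read A and the first j bases of read B. dp[i][j] = dp[i-1][j-1]+1 when the i-th and j-th bases match, else max(dp[i-1][j], dp[i][j-1]).
    ·  C  G  G  T  C  T  G  T
 ·  0  0  0  0  0  0  0  0  0
 G  0  0  1  1  1  1  1  1  1
 T  0  0  1  1  2  2  2  2  2
 C  0  1  1  1  2  3  3  3  3
 T  0  1  1  1  2  3  4  4  4
 A  0  1  1  1  2  3  4  4  4
 A  0  1  1  1  2  3  4  4  4
 T  0  1  1  1  2  3  4  4  5
 A  0  1  1  1  2  3  4  4  5
 G  0  1  2  2  2  3  4  5  5
dp[9][8] = 5. One LCS (by backtracking along matches): GTCTT.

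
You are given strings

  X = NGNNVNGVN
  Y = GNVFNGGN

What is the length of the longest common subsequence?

Let dp[i][j] be the LCS length of the first i characters of X and the first j characters of Y. dp[i][j] = dp[i-1][j-1]+1 when the i-th and j-th characters match, else max(dp[i-1][j], dp[i][j-1]).
    ·  G  N  V  F  N  G  G  N
 ·  0  0  0  0  0  0  0  0  0
 N  0  0  1  1  1  1  1  1  1
 G  0  1  1  1  1  1  2  2  2
 N  0  1  2  2  2  2  2  2  3
 N  0  1  2  2  2  3  3  3  3
 V  0  1  2  3  3  3  3  3  3
 N  0  1  2  3  3  4  4  4  4
 G  0  1  2  3  3  4  5  5  5
 V  0  1  2  3  3  4  5  5  5
 N  0  1  2  3  3  4  5  5  6
dp[9][8] = 6. One LCS (by backtracking along matches): GNVNGN.

6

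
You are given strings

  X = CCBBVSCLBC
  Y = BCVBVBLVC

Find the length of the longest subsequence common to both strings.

5

Let dp[i][j] be the LCS length of the first i characters of X and the first j characters of Y. dp[i][j] = dp[i-1][j-1]+1 when the i-th and j-th characters match, else max(dp[i-1][j], dp[i][j-1]).
    ·  B  C  V  B  V  B  L  V  C
 ·  0  0  0  0  0  0  0  0  0  0
 C  0  0  1  1  1  1  1  1  1  1
 C  0  0  1  1  1  1  1  1  1  2
 B  0  1  1  1  2  2  2  2  2  2
 B  0  1  1  1  2  2  3  3  3  3
 V  0  1  1  2  2  3  3  3  4  4
 S  0  1  1  2  2  3  3  3  4  4
 C  0  1  2  2  2  3  3  3  4  5
 L  0  1  2  2  2  3  3  4  4  5
 B  0  1  2  2  3  3  4  4  4  5
 C  0  1  2  2  3  3  4  4  4  5
dp[10][9] = 5. One LCS (by backtracking along matches): CBBVC.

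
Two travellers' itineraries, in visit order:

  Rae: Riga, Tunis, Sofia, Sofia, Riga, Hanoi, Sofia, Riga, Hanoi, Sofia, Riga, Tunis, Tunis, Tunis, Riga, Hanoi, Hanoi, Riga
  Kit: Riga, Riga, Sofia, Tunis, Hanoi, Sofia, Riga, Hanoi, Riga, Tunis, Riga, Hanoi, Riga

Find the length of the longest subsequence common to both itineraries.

11

One common subsequence of length 11: Riga [1,2], then Tunis [2,4], then Hanoi [6,5], then Sofia [7,6], then Riga [8,7], then Hanoi [9,8], then Riga [11,9], then Tunis [14,10], then Riga [15,11], then Hanoi [17,12], then Riga [18,13]. Since dp[18][13] = 11, nothing longer is possible.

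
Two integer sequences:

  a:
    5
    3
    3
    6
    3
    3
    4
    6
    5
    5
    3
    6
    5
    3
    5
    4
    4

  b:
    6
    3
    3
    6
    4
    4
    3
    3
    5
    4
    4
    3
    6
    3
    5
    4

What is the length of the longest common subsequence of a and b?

Pick 3 [2,2], then 3 [3,3], then 6 [4,4], then 3 [5,7], then 3 [6,8], then 4 [7,11], then 3 [11,12], then 6 [12,13], then 3 [14,14], then 5 [15,15], then 4 [17,16]; all 11 values appear in both, in order. Since dp[17][16] = 11, nothing longer is possible.

11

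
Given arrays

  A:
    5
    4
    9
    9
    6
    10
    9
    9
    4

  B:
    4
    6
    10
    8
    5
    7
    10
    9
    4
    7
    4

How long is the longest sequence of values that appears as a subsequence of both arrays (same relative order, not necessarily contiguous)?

Pick 4 [2,1], 6 [5,2], 10 [6,7], 9 [7,8], 4 [9,11]; all 5 values appear in both, in order. dp[9][11] = 5 confirms this is the maximum.

5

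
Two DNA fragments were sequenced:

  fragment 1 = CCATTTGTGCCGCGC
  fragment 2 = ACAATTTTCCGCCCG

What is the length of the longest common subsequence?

One common subsequence of length 11: C (fragment 1 #1, fragment 2 #2) → A (fragment 1 #3, fragment 2 #4) → T (fragment 1 #4, fragment 2 #5) → T (fragment 1 #5, fragment 2 #6) → T (fragment 1 #6, fragment 2 #7) → T (fragment 1 #8, fragment 2 #8) → G (fragment 1 #9, fragment 2 #11) → C (fragment 1 #10, fragment 2 #12) → C (fragment 1 #11, fragment 2 #13) → C (fragment 1 #13, fragment 2 #14) → G (fragment 1 #14, fragment 2 #15), and the DP table's final entry dp[15][15] is also 11, so no common subsequence is longer.

11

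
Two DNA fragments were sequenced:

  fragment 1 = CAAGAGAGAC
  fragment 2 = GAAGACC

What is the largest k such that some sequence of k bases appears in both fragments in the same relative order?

Let dp[i][j] be the LCS length of the first i bases of fragment 1 and the first j bases of fragment 2. dp[i][j] = dp[i-1][j-1]+1 when the i-th and j-th bases match, else max(dp[i-1][j], dp[i][j-1]).
    ·  G  A  A  G  A  C  C
 ·  0  0  0  0  0  0  0  0
 C  0  0  0  0  0  0  1  1
 A  0  0  1  1  1  1  1  1
 A  0  0  1  2  2  2  2  2
 G  0  1  1  2  3  3  3  3
 A  0  1  2  2  3  4  4  4
 G  0  1  2  2  3  4  4  4
 A  0  1  2  3  3  4  4  4
 G  0  1  2  3  4  4  4  4
 A  0  1  2  3  4  5  5  5
 C  0  1  2  3  4  5  6  6
dp[10][7] = 6. One LCS (by backtracking along matches): GAAGAC.

6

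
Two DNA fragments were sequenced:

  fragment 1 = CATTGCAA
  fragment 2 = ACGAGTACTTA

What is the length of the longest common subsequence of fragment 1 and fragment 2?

5

Match C [1,2], then A [2,7], then T [3,9], then T [4,10], then A [8,11] — 5 bases in the same relative order in both, and the DP table's final entry dp[8][11] is also 5, so no common subsequence is longer.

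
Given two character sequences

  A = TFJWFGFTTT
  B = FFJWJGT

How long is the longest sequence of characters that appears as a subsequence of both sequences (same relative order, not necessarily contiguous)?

Let dp[i][j] be the LCS length of the first i characters of A and the first j characters of B. dp[i][j] = dp[i-1][j-1]+1 when the i-th and j-th characters match, else max(dp[i-1][j], dp[i][j-1]).
    ·  F  F  J  W  J  G  T
 ·  0  0  0  0  0  0  0  0
 T  0  0  0  0  0  0  0  1
 F  0  1  1  1  1  1  1  1
 J  0  1  1  2  2  2  2  2
 W  0  1  1  2  3  3  3  3
 F  0  1  2  2  3  3  3  3
 G  0  1  2  2  3  3  4  4
 F  0  1  2  2  3  3  4  4
 T  0  1  2  2  3  3  4  5
 T  0  1  2  2  3  3  4  5
 T  0  1  2  2  3  3  4  5
dp[10][7] = 5. One LCS (by backtracking along matches): FJWGT.

5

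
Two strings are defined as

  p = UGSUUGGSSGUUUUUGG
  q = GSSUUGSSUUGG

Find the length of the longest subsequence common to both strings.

One common subsequence of length 11: G (p #2, q #1), then S (p #3, q #3), then U (p #4, q #4), then U (p #5, q #5), then G (p #7, q #6), then S (p #8, q #7), then S (p #9, q #8), then U (p #14, q #9), then U (p #15, q #10), then G (p #16, q #11), then G (p #17, q #12). Since dp[17][12] = 11, nothing longer is possible.

11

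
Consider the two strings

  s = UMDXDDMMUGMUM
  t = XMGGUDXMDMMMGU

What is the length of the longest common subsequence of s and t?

8

Match U [1,5], D [3,6], X [4,7], D [5,9], M [7,11], M [8,12], G [10,13], U [12,14] — 8 characters in the same relative order in both. Since dp[13][14] = 8, nothing longer is possible.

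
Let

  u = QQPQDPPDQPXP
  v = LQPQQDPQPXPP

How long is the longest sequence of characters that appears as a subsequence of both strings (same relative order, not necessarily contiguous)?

9

One common subsequence of length 9: Q [1,2], Q [2,4], Q [4,5], D [5,6], P [7,7], Q [9,8], P [10,9], X [11,10], P [12,12]. dp[12][12] = 9 confirms this is the maximum.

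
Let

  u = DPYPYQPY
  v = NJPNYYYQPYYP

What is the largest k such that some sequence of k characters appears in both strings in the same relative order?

Match P (u #2, v #3); then Y (u #3, v #6); then Y (u #5, v #7); then Q (u #6, v #8); then P (u #7, v #9); then Y (u #8, v #11) — 6 characters in the same relative order in both. Since dp[8][12] = 6, nothing longer is possible.

6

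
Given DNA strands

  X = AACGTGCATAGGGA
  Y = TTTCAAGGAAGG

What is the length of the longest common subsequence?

Match A (X #1, Y #5), A (X #2, Y #6), G (X #4, Y #7), G (X #6, Y #8), A (X #8, Y #9), A (X #10, Y #10), G (X #12, Y #11), G (X #13, Y #12) — 8 bases in the same relative order in both. dp[14][12] = 8 confirms this is the maximum.

8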